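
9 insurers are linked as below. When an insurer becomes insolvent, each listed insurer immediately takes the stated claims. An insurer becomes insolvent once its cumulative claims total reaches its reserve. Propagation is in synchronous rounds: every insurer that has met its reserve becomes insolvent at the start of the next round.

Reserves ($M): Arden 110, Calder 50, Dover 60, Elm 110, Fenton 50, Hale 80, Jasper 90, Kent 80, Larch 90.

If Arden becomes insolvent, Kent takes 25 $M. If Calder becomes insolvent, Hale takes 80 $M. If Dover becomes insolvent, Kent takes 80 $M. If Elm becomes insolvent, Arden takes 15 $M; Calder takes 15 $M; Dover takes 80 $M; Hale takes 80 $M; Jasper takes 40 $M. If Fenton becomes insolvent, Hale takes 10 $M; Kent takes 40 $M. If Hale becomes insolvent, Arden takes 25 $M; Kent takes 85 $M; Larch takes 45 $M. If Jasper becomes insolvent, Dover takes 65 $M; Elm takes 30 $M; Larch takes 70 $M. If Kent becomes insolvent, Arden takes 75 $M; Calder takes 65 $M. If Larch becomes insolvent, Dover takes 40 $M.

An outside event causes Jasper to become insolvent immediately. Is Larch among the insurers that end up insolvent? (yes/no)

yes

Round 1 — Jasper becomes insolvent (initial).
  Dover: +65 → 65 ≥ 60
  Elm: +30 → 30 < 110
  Larch: +70 → 70 < 90
Round 2 — Dover becomes insolvent.
  Kent: +80 → 80 ≥ 80
Round 3 — Kent becomes insolvent.
  Arden: +75 → 75 < 110
  Calder: +65 → 65 ≥ 50
Round 4 — Calder becomes insolvent.
  Hale: +80 → 80 ≥ 80
Round 5 — Hale becomes insolvent.
  Arden: +25 → 100 < 110
  Larch: +45 → 115 ≥ 90
Round 6 — Larch becomes insolvent.
No further insolvencies.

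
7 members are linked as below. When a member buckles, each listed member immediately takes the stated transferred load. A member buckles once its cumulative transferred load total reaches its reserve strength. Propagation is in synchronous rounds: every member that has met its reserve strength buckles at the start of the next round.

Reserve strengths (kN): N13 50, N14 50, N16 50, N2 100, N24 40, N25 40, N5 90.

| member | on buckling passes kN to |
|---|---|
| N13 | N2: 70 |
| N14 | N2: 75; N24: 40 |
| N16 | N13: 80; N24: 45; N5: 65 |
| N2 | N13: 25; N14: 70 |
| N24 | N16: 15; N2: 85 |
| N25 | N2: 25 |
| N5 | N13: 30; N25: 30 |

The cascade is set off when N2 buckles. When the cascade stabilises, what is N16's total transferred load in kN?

15

Round 1 — N2 buckles (initial).
  N13: +25 → 25 < 50
  N14: +70 → 70 ≥ 50
Round 2 — N14 buckles.
  N24: +40 → 40 ≥ 40
Round 3 — N24 buckles.
  N16: +15 → 15 < 50
No further bucklings.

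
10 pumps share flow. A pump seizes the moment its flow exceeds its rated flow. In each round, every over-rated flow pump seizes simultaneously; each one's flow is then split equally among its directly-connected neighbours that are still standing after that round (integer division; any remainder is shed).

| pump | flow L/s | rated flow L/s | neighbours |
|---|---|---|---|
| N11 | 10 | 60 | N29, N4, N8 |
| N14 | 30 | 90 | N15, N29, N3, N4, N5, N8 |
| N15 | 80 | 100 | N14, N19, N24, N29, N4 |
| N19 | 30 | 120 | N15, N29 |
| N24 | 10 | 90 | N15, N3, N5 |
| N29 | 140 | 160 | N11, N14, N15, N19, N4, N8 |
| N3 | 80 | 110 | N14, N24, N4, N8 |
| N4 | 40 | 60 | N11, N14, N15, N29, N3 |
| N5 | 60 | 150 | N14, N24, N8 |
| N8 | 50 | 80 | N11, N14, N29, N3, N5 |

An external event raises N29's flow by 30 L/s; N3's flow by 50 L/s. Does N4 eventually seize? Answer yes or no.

Round 1 — N29 at 170 > 160; N3 at 130 > 110. N29, N3 seize.
  N29 sheds 170 L/s to N11, N14, N15, N19, N4, N8: 28 each (2 lost).
    N11: 10+28 = 38 ≤ 60
    N14: 30+28 = 58 ≤ 90
    N15: 80+28 = 108 > 100
    N19: 30+28 = 58 ≤ 120
    N4: 40+28 = 68 > 60
    N8: 50+28 = 78 ≤ 80
  N3 sheds 130 L/s to N14, N24, N4, N8: 32 each (2 lost).
    N14: 58+32 = 90 ≤ 90
    N24: 10+32 = 42 ≤ 90
    N4: 68+32 = 100 > 60
    N8: 78+32 = 110 > 80
Round 2 — N15, N4, N8 seize.
  N15 sheds 108 L/s to N14, N19, N24: 36 each.
    N14: 90+36 = 126 > 90
    N19: 58+36 = 94 ≤ 120
    N24: 42+36 = 78 ≤ 90
  N4 sheds 100 L/s to N11, N14: 50 each.
    N11: 38+50 = 88 > 60
    N14: 126+50 = 176 > 90
  N8 sheds 110 L/s to N11, N14, N5: 36 each (2 lost).
    N11: 88+36 = 124 > 60
    N14: 176+36 = 212 > 90
    N5: 60+36 = 96 ≤ 150
Round 3 — N11, N14 seize.
  N11 sheds 124 L/s: no online neighbours, lost.
  N14 sheds 212 L/s to N5: 212 each.
    N5: 96+212 = 308 > 150
Round 4 — N5 seizes.
  N5 sheds 308 L/s to N24: 308 each.
    N24: 78+308 = 386 > 90
Round 5 — N24 seizes.
  N24 sheds 386 L/s: no online neighbours, lost.
No further seizures.

yes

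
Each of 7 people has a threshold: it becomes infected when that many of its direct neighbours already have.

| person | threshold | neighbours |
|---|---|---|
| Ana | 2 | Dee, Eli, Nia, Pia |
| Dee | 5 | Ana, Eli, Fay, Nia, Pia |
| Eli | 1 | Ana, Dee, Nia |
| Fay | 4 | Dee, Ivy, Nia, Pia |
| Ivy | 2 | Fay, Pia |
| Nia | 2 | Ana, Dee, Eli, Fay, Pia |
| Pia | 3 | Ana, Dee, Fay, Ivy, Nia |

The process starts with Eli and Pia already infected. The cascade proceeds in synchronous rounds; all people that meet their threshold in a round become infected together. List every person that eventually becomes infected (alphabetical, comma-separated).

Round 1 — Eli, Pia become infected (initial).
Round 2 — checking thresholds:
  Ana: 2 of 4 neighbours ≥ 2, becomes infected.
  Dee: 2 of 5 neighbours < 5, below threshold.
  Fay: 1 of 4 neighbours < 4, below threshold.
  Ivy: 1 of 2 neighbours < 2, below threshold.
  Nia: 2 of 5 neighbours ≥ 2, becomes infected.
Round 3 — no new infections; cascade stops.

Ana, Eli, Nia, Pia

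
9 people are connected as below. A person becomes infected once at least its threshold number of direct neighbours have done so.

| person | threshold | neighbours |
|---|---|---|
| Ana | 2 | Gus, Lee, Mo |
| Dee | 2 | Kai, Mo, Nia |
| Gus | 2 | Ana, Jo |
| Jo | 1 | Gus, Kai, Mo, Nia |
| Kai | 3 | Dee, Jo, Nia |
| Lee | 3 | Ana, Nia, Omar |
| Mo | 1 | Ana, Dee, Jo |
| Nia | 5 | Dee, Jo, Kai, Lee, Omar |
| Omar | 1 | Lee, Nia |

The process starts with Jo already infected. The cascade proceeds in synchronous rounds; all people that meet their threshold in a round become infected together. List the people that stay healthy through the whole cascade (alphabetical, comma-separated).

Ana, Dee, Gus, Kai, Lee, Nia, Omar

Round 1 — Jo becomes infected (initial).
Round 2 — checking thresholds:
  Gus: 1 of 2 neighbours < 2, below threshold.
  Kai: 1 of 3 neighbours < 3, below threshold.
  Mo: 1 of 3 neighbours ≥ 1, becomes infected.
  Nia: 1 of 5 neighbours < 5, below threshold.
Round 3 — no new infections; cascade stops.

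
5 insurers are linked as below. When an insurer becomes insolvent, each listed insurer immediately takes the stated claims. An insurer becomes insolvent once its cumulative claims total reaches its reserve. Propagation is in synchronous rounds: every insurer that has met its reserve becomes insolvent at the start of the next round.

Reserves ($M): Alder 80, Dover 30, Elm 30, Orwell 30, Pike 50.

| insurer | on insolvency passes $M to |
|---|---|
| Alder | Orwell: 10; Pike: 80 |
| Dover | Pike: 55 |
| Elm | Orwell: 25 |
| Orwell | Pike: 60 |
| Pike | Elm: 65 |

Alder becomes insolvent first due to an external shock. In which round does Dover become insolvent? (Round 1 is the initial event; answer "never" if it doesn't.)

never

Round 1 — Alder becomes insolvent (initial).
  Orwell: +10 → 10 < 30
  Pike: +80 → 80 ≥ 50
Round 2 — Pike becomes insolvent.
  Elm: +65 → 65 ≥ 30
Round 3 — Elm becomes insolvent.
  Orwell: +25 → 35 ≥ 30
Round 4 — Orwell becomes insolvent.
No further insolvencies.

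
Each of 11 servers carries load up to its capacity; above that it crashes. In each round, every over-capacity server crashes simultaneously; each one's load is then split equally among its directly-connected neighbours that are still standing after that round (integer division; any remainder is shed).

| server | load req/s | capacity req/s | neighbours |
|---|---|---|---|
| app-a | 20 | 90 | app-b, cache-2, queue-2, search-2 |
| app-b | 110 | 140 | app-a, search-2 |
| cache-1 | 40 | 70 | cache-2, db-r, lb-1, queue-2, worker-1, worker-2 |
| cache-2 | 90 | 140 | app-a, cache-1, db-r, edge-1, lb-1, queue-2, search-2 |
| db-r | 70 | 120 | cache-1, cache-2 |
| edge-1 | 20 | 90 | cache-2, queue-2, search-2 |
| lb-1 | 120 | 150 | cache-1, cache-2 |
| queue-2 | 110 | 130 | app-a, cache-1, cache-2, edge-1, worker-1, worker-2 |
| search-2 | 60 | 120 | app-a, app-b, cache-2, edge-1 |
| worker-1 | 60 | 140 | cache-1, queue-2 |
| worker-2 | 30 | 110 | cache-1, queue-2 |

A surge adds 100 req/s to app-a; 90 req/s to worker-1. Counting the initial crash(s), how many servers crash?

11

Round 1 — app-a at 120 > 90; worker-1 at 150 > 140. app-a, worker-1 crash.
  app-a sheds 120 req/s to app-b, cache-2, queue-2, search-2: 30 each.
    app-b: 110+30 = 140 ≤ 140
    cache-2: 90+30 = 120 ≤ 140
    queue-2: 110+30 = 140 > 130
    search-2: 60+30 = 90 ≤ 120
  worker-1 sheds 150 req/s to cache-1, queue-2: 75 each.
    cache-1: 40+75 = 115 > 70
    queue-2: 140+75 = 215 > 130
Round 2 — cache-1, queue-2 crash.
  cache-1 sheds 115 req/s to cache-2, db-r, lb-1, worker-2: 28 each (3 lost).
    cache-2: 120+28 = 148 > 140
    db-r: 70+28 = 98 ≤ 120
    lb-1: 120+28 = 148 ≤ 150
    worker-2: 30+28 = 58 ≤ 110
  queue-2 sheds 215 req/s to cache-2, edge-1, worker-2: 71 each (2 lost).
    cache-2: 148+71 = 219 > 140
    edge-1: 20+71 = 91 > 90
    worker-2: 58+71 = 129 > 110
Round 3 — cache-2, edge-1, worker-2 crash.
  cache-2 sheds 219 req/s to db-r, lb-1, search-2: 73 each.
    db-r: 98+73 = 171 > 120
    lb-1: 148+73 = 221 > 150
    search-2: 90+73 = 163 > 120
  edge-1 sheds 91 req/s to search-2: 91 each.
    search-2: 163+91 = 254 > 120
  worker-2 sheds 129 req/s: no online neighbours, lost.
Round 4 — db-r, lb-1, search-2 crash.
  db-r sheds 171 req/s: no online neighbours, lost.
  lb-1 sheds 221 req/s: no online neighbours, lost.
  search-2 sheds 254 req/s to app-b: 254 each.
    app-b: 140+254 = 394 > 140
Round 5 — app-b crashes.
  app-b sheds 394 req/s: no online neighbours, lost.
No further crashes.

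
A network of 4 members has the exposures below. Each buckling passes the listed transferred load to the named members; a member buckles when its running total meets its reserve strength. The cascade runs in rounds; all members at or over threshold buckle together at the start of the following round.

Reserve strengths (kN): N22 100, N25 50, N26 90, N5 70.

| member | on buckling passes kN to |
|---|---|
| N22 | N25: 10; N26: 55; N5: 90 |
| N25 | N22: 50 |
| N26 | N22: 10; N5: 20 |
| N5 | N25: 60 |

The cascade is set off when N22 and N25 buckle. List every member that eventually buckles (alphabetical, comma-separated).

Round 1 — N22, N25 buckle (initial).
  N26: +55 → 55 < 90
  N5: +90 → 90 ≥ 70
Round 2 — N5 buckles.
No further bucklings.

N22, N25, N5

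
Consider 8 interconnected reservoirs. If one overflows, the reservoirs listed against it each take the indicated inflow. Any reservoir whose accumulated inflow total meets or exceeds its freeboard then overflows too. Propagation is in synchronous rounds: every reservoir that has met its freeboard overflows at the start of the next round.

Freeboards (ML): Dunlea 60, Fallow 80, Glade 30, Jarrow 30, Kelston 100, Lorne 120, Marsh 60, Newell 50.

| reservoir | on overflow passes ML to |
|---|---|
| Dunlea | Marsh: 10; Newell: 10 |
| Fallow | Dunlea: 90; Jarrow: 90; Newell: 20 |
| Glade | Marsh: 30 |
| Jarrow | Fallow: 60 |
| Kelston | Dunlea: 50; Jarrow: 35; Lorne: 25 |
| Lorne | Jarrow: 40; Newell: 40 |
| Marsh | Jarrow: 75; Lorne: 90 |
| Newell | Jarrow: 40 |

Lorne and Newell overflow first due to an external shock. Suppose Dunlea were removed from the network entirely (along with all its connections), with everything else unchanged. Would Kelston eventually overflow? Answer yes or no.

no

With Dunlea removed:
Round 1 — Lorne, Newell overflow (initial).
  Jarrow: +40+40 → 80 ≥ 30
Round 2 — Jarrow overflows.
  Fallow: +60 → 60 < 80
No further overflows.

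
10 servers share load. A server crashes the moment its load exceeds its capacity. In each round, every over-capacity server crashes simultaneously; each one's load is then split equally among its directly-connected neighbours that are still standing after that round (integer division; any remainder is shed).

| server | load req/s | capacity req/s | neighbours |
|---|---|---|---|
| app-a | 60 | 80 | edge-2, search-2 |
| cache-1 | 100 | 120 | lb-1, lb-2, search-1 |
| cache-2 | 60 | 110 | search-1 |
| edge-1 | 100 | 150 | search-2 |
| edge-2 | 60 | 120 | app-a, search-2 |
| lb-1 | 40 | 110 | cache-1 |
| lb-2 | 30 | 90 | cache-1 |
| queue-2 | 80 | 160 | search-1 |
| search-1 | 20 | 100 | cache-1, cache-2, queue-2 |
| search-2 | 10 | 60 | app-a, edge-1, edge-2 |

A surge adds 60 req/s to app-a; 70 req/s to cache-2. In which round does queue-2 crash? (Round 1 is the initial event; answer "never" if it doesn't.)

never

Round 1 — app-a at 120 > 80; cache-2 at 130 > 110. app-a, cache-2 crash.
  app-a sheds 120 req/s to edge-2, search-2: 60 each.
    edge-2: 60+60 = 120 ≤ 120
    search-2: 10+60 = 70 > 60
  cache-2 sheds 130 req/s to search-1: 130 each.
    search-1: 20+130 = 150 > 100
Round 2 — search-1, search-2 crash.
  search-1 sheds 150 req/s to cache-1, queue-2: 75 each.
    cache-1: 100+75 = 175 > 120
    queue-2: 80+75 = 155 ≤ 160
  search-2 sheds 70 req/s to edge-1, edge-2: 35 each.
    edge-1: 100+35 = 135 ≤ 150
    edge-2: 120+35 = 155 > 120
Round 3 — cache-1, edge-2 crash.
  cache-1 sheds 175 req/s to lb-1, lb-2: 87 each (1 lost).
    lb-1: 40+87 = 127 > 110
    lb-2: 30+87 = 117 > 90
  edge-2 sheds 155 req/s: no online neighbours, lost.
Round 4 — lb-1, lb-2 crash.
  lb-1 sheds 127 req/s: no online neighbours, lost.
  lb-2 sheds 117 req/s: no online neighbours, lost.
No further crashes.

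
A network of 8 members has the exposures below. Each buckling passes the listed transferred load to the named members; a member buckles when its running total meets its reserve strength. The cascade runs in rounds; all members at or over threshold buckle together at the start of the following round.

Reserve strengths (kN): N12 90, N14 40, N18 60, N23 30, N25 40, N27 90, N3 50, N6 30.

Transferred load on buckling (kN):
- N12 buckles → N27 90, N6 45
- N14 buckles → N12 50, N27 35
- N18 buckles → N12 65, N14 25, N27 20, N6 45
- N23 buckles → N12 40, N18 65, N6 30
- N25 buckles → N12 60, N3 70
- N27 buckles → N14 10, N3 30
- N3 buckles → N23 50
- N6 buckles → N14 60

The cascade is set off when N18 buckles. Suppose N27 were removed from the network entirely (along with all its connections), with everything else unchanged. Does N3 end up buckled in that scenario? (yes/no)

no

With N27 removed:
Round 1 — N18 buckles (initial).
  N12: +65 → 65 < 90
  N14: +25 → 25 < 40
  N6: +45 → 45 ≥ 30
Round 2 — N6 buckles.
  N14: +60 → 85 ≥ 40
Round 3 — N14 buckles.
  N12: +50 → 115 ≥ 90
Round 4 — N12 buckles.
No further bucklings.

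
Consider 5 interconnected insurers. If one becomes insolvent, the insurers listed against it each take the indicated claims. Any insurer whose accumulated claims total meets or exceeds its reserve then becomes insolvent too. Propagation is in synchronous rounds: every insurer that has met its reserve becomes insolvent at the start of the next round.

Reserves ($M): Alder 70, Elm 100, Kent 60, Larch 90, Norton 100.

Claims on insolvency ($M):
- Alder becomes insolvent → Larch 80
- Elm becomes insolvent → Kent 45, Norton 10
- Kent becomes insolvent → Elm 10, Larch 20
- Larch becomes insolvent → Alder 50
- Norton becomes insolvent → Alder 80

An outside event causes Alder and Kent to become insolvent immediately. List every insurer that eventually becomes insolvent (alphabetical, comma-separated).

Round 1 — Alder, Kent become insolvent (initial).
  Elm: +10 → 10 < 100
  Larch: +80+20 → 100 ≥ 90
Round 2 — Larch becomes insolvent.
No further insolvencies.

Alder, Kent, Larch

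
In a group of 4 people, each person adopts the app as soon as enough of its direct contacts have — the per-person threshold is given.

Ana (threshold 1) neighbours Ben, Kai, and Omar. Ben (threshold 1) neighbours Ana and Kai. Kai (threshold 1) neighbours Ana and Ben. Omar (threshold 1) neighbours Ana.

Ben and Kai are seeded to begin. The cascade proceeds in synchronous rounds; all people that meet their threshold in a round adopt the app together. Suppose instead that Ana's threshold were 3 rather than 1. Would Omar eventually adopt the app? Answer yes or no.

no

With Ana's threshold at 3:
Round 1 — Ben, Kai adopt the app (initial).
Round 2 — no new adoptions; cascade stops.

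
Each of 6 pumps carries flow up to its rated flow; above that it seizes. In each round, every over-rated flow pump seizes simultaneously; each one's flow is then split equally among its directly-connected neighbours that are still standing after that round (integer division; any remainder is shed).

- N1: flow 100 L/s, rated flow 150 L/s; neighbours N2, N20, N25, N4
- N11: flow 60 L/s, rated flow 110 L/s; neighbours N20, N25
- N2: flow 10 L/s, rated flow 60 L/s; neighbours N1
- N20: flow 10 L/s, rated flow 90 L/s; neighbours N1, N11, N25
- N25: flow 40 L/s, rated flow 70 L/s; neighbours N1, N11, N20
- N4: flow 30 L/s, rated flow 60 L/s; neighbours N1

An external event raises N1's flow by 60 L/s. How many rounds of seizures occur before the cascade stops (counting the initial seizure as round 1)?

Round 1 — N1 at 160 > 150. N1 seizes.
  N1 sheds 160 L/s to N2, N20, N25, N4: 40 each.
    N2: 10+40 = 50 ≤ 60
    N20: 10+40 = 50 ≤ 90
    N25: 40+40 = 80 > 70
    N4: 30+40 = 70 > 60
Round 2 — N25, N4 seize.
  N25 sheds 80 L/s to N11, N20: 40 each.
    N11: 60+40 = 100 ≤ 110
    N20: 50+40 = 90 ≤ 90
  N4 sheds 70 L/s: no online neighbours, lost.
No further seizures.

2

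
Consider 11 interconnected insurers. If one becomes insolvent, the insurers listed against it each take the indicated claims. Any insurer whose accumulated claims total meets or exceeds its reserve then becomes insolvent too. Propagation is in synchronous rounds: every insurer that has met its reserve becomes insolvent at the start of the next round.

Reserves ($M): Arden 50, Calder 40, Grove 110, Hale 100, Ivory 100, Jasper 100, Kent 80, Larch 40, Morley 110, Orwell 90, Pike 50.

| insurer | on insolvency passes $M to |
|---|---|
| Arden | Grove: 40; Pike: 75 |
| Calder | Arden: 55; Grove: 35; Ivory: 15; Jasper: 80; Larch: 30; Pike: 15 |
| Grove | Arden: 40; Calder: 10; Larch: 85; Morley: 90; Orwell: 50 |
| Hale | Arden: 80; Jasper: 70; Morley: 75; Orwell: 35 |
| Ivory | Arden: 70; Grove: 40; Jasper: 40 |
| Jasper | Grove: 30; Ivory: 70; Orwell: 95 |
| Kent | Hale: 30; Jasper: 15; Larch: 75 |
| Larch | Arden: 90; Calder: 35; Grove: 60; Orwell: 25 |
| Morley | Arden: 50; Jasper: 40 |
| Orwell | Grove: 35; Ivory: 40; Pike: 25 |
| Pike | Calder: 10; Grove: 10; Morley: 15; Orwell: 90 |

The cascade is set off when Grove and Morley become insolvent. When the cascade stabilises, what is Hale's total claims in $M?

0

Round 1 — Grove, Morley become insolvent (initial).
  Arden: +40+50 → 90 ≥ 50
  Calder: +10 → 10 < 40
  Jasper: +40 → 40 < 100
  Larch: +85 → 85 ≥ 40
  Orwell: +50 → 50 < 90
Round 2 — Arden, Larch become insolvent.
  Calder: +35 → 45 ≥ 40
  Orwell: +25 → 75 < 90
  Pike: +75 → 75 ≥ 50
Round 3 — Calder, Pike become insolvent.
  Ivory: +15 → 15 < 100
  Jasper: +80 → 120 ≥ 100
  Orwell: +90 → 165 ≥ 90
Round 4 — Jasper, Orwell become insolvent.
  Ivory: +70+40 → 125 ≥ 100
Round 5 — Ivory becomes insolvent.
No further insolvencies.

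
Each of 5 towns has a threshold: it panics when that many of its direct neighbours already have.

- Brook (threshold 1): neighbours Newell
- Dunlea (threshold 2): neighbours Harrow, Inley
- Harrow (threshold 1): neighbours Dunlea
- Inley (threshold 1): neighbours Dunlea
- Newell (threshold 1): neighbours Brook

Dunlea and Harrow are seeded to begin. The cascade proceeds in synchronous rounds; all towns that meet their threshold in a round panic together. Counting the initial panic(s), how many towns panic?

Round 1 — Dunlea, Harrow panic (initial).
Round 2 — checking thresholds:
  Inley: 1 of 1 neighbours ≥ 1, panics.
Round 3 — no new panics; cascade stops.

3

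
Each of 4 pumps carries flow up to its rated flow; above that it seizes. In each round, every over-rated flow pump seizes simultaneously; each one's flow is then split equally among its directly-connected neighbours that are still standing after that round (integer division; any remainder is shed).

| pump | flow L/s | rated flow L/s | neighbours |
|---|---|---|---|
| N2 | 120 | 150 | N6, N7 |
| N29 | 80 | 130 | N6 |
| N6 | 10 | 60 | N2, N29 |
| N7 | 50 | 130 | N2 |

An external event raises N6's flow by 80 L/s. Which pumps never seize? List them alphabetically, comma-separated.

Round 1 — N6 at 90 > 60. N6 seizes.
  N6 sheds 90 L/s to N2, N29: 45 each.
    N2: 120+45 = 165 > 150
    N29: 80+45 = 125 ≤ 130
Round 2 — N2 seizes.
  N2 sheds 165 L/s to N7: 165 each.
    N7: 50+165 = 215 > 130
Round 3 — N7 seizes.
  N7 sheds 215 L/s: no online neighbours, lost.
No further seizures.

N29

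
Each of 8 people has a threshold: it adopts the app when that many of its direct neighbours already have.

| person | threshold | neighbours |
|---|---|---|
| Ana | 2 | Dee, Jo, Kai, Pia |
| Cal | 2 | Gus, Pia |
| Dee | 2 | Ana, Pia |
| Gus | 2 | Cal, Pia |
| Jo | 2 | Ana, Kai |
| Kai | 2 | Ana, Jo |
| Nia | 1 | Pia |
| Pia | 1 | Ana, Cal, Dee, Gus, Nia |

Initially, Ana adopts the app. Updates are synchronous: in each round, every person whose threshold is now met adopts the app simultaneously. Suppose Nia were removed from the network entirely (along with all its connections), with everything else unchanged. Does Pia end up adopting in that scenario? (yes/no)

yes

With Nia removed:
Round 1 — Ana adopts the app (initial).
Round 2 — checking thresholds:
  Dee: 1 of 2 neighbours < 2, below threshold.
  Jo: 1 of 2 neighbours < 2, below threshold.
  Kai: 1 of 2 neighbours < 2, below threshold.
  Pia: 1 of 4 neighbours ≥ 1, adopts the app.
Round 3 — checking thresholds:
  Cal: 1 of 2 neighbours < 2, below threshold.
  Dee: 2 of 2 neighbours ≥ 2, adopts the app.
  Gus: 1 of 2 neighbours < 2, below threshold.
  Jo: 1 of 2 neighbours < 2, below threshold.
  Kai: 1 of 2 neighbours < 2, below threshold.
Round 4 — no new adoptions; cascade stops.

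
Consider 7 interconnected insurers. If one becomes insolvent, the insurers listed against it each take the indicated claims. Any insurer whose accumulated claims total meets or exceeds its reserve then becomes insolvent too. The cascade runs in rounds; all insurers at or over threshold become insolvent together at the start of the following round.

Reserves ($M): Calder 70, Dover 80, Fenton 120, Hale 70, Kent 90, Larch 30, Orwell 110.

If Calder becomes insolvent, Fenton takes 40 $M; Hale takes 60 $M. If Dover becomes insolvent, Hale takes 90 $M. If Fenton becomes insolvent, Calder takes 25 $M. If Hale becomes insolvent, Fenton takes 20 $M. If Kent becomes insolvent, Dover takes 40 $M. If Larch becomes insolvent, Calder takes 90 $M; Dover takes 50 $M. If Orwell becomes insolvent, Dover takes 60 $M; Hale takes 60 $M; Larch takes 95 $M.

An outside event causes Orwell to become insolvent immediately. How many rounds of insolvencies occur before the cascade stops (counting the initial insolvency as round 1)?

Round 1 — Orwell becomes insolvent (initial).
  Dover: +60 → 60 < 80
  Hale: +60 → 60 < 70
  Larch: +95 → 95 ≥ 30
Round 2 — Larch becomes insolvent.
  Calder: +90 → 90 ≥ 70
  Dover: +50 → 110 ≥ 80
Round 3 — Calder, Dover become insolvent.
  Fenton: +40 → 40 < 120
  Hale: +60+90 → 210 ≥ 70
Round 4 — Hale becomes insolvent.
  Fenton: +20 → 60 < 120
No further insolvencies.

4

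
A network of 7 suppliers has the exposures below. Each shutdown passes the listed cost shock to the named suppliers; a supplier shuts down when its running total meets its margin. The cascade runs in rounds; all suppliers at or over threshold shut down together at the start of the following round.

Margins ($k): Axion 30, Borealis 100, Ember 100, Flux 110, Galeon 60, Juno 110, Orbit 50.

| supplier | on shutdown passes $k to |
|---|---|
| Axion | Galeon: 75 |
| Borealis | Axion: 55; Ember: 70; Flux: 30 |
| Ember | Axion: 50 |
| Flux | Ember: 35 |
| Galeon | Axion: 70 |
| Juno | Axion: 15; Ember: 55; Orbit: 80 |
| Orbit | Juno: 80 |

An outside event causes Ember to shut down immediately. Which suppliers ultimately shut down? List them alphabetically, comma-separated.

Round 1 — Ember shuts down (initial).
  Axion: +50 → 50 ≥ 30
Round 2 — Axion shuts down.
  Galeon: +75 → 75 ≥ 60
Round 3 — Galeon shuts down.
No further shutdowns.

Axion, Ember, Galeon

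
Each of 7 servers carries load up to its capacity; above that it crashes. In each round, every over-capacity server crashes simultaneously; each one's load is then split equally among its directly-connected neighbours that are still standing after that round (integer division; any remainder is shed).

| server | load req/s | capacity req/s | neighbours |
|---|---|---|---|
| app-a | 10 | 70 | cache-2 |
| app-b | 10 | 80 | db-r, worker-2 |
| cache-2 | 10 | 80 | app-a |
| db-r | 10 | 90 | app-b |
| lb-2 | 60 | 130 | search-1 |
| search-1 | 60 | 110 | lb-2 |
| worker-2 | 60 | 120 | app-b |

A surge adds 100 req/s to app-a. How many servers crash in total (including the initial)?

Round 1 — app-a at 110 > 70. app-a crashes.
  app-a sheds 110 req/s to cache-2: 110 each.
    cache-2: 10+110 = 120 > 80
Round 2 — cache-2 crashes.
  cache-2 sheds 120 req/s: no online neighbours, lost.
No further crashes.

2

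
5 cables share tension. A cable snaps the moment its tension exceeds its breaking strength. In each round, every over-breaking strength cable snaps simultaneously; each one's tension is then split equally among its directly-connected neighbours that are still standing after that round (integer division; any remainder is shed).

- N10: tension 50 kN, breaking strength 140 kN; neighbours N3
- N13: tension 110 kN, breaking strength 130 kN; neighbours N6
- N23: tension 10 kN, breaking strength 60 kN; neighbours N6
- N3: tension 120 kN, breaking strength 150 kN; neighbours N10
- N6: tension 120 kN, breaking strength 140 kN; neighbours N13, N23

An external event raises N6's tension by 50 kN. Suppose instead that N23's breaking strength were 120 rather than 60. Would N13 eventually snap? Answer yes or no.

With N23's breaking strength at 120:
Round 1 — N6 at 170 > 140. N6 snaps.
  N6 sheds 170 kN to N13, N23: 85 each.
    N13: 110+85 = 195 > 130
    N23: 10+85 = 95 ≤ 120
Round 2 — N13 snaps.
  N13 sheds 195 kN: no online neighbours, lost.
No further breaks.

yes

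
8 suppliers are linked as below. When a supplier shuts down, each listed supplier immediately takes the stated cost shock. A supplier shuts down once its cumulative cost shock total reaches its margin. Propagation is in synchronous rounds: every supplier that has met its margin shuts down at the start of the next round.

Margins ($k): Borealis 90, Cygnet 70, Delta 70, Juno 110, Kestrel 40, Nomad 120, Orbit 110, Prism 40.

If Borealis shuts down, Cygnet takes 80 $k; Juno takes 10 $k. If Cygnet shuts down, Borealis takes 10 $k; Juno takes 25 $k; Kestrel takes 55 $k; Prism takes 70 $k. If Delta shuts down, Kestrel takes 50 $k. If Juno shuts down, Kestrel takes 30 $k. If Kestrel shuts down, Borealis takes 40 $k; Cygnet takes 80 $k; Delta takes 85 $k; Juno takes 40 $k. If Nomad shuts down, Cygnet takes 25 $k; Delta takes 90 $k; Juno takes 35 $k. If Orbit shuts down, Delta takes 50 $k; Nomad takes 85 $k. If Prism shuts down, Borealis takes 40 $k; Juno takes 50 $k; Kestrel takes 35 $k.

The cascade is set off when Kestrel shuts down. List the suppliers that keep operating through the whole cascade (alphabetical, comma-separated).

Nomad, Orbit

Round 1 — Kestrel shuts down (initial).
  Borealis: +40 → 40 < 90
  Cygnet: +80 → 80 ≥ 70
  Delta: +85 → 85 ≥ 70
  Juno: +40 → 40 < 110
Round 2 — Cygnet, Delta shut down.
  Borealis: +10 → 50 < 90
  Juno: +25 → 65 < 110
  Prism: +70 → 70 ≥ 40
Round 3 — Prism shuts down.
  Borealis: +40 → 90 ≥ 90
  Juno: +50 → 115 ≥ 110
Round 4 — Borealis, Juno shut down.
No further shutdowns.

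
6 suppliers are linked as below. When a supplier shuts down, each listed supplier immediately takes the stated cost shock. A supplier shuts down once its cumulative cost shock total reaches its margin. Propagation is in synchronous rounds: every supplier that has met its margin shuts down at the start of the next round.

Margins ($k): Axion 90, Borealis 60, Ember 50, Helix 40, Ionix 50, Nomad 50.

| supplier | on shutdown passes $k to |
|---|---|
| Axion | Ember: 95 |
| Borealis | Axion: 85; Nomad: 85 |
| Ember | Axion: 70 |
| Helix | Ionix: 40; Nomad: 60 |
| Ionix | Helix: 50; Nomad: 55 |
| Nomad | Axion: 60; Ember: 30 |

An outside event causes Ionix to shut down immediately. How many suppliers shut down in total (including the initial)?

Round 1 — Ionix shuts down (initial).
  Helix: +50 → 50 ≥ 40
  Nomad: +55 → 55 ≥ 50
Round 2 — Helix, Nomad shut down.
  Axion: +60 → 60 < 90
  Ember: +30 → 30 < 50
No further shutdowns.

3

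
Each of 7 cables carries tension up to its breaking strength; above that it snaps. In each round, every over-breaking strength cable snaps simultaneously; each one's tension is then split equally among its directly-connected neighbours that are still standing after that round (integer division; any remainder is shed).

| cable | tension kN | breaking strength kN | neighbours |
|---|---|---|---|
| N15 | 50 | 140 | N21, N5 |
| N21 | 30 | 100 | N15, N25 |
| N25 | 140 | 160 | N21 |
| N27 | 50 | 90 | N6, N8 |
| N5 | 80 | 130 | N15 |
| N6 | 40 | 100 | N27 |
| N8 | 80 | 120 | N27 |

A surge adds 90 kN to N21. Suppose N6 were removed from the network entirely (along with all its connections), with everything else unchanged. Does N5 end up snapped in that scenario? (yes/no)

With N6 removed:
Round 1 — N21 at 120 > 100. N21 snaps.
  N21 sheds 120 kN to N15, N25: 60 each.
    N15: 50+60 = 110 ≤ 140
    N25: 140+60 = 200 > 160
Round 2 — N25 snaps.
  N25 sheds 200 kN: no online neighbours, lost.
No further breaks.

no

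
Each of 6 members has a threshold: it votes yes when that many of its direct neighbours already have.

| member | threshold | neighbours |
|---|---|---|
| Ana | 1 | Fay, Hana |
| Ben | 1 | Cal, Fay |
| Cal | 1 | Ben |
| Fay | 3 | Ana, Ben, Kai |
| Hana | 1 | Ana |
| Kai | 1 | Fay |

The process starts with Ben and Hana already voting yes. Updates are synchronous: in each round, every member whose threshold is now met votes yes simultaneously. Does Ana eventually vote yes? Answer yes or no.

Round 1 — Ben, Hana vote yes (initial).
Round 2 — checking thresholds:
  Ana: 1 of 2 neighbours ≥ 1, votes yes.
  Cal: 1 of 1 neighbours ≥ 1, votes yes.
  Fay: 1 of 3 neighbours < 3, below threshold.
Round 3 — no new yes votes; cascade stops.

yes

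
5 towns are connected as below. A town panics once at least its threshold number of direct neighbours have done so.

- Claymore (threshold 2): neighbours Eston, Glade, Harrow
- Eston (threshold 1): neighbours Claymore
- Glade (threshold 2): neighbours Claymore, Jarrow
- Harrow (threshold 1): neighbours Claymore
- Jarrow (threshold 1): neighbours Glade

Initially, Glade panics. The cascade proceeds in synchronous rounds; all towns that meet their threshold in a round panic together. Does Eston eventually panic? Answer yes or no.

Round 1 — Glade panics (initial).
Round 2 — checking thresholds:
  Claymore: 1 of 3 neighbours < 2, holds.
  Jarrow: 1 of 1 neighbours ≥ 1, panics.
Round 3 — no new panics; cascade stops.

no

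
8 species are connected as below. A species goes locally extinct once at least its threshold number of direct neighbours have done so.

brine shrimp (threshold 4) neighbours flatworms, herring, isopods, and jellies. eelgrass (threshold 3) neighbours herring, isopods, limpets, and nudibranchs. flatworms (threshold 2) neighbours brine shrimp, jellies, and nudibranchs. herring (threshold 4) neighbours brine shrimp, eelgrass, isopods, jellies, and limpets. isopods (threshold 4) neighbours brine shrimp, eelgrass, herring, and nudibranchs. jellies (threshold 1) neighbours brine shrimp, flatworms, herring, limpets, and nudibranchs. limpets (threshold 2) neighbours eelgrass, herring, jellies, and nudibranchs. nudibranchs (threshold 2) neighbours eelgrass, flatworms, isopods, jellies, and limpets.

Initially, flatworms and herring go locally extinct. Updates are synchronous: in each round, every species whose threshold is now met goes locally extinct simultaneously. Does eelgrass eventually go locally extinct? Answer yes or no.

yes

Round 1 — flatworms, herring go locally extinct (initial).
Round 2 — checking thresholds:
  brine shrimp: 2 of 4 neighbours < 4, holds.
  eelgrass: 1 of 4 neighbours < 3, holds.
  isopods: 1 of 4 neighbours < 4, holds.
  jellies: 2 of 5 neighbours ≥ 1, goes locally extinct.
  limpets: 1 of 4 neighbours < 2, holds.
  nudibranchs: 1 of 5 neighbours < 2, holds.
Round 3 — checking thresholds:
  brine shrimp: 3 of 4 neighbours < 4, holds.
  eelgrass: 1 of 4 neighbours < 3, holds.
  isopods: 1 of 4 neighbours < 4, holds.
  limpets: 2 of 4 neighbours ≥ 2, goes locally extinct.
  nudibranchs: 2 of 5 neighbours ≥ 2, goes locally extinct.
Round 4 — checking thresholds:
  brine shrimp: 3 of 4 neighbours < 4, holds.
  eelgrass: 3 of 4 neighbours ≥ 3, goes locally extinct.
  isopods: 2 of 4 neighbours < 4, holds.
Round 5 — no new extinctions; cascade stops.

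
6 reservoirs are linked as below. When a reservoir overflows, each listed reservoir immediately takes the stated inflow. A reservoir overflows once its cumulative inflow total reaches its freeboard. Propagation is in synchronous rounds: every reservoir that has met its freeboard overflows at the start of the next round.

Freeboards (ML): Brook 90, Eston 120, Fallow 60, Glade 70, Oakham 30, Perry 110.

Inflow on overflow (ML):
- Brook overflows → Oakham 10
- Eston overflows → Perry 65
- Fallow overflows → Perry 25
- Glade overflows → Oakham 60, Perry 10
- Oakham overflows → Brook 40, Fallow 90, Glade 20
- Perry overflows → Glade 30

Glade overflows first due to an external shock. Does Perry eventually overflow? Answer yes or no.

Round 1 — Glade overflows (initial).
  Oakham: +60 → 60 ≥ 30
  Perry: +10 → 10 < 110
Round 2 — Oakham overflows.
  Brook: +40 → 40 < 90
  Fallow: +90 → 90 ≥ 60
Round 3 — Fallow overflows.
  Perry: +25 → 35 < 110
No further overflows.

no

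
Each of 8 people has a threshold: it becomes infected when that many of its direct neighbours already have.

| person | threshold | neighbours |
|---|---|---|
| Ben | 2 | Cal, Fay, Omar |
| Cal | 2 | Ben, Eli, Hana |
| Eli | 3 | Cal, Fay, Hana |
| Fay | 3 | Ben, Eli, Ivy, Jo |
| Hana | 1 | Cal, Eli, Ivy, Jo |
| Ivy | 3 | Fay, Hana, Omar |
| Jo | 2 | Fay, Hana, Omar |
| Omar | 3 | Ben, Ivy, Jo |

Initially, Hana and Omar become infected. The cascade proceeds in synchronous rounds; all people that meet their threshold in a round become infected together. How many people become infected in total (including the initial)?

3

Round 1 — Hana, Omar become infected (initial).
Round 2 — checking thresholds:
  Ben: 1 of 3 neighbours < 2, not yet.
  Cal: 1 of 3 neighbours < 2, not yet.
  Eli: 1 of 3 neighbours < 3, not yet.
  Ivy: 2 of 3 neighbours < 3, not yet.
  Jo: 2 of 3 neighbours ≥ 2, becomes infected.
Round 3 — no new infections; cascade stops.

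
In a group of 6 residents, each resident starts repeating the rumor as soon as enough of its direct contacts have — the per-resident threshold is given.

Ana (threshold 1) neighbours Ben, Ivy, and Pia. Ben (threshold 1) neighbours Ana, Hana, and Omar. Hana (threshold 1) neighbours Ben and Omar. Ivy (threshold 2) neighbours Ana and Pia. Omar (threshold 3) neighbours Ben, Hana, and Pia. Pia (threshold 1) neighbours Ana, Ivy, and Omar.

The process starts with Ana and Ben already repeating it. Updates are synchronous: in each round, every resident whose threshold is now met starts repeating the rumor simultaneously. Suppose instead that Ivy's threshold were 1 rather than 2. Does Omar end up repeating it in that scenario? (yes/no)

With Ivy's threshold at 1:
Round 1 — Ana, Ben start repeating the rumor (initial).
Round 2 — checking thresholds:
  Hana: 1 of 2 neighbours ≥ 1, starts repeating the rumor.
  Ivy: 1 of 2 neighbours ≥ 1, starts repeating the rumor.
  Omar: 1 of 3 neighbours < 3, below threshold.
  Pia: 1 of 3 neighbours ≥ 1, starts repeating the rumor.
Round 3 — checking thresholds:
  Omar: 3 of 3 neighbours ≥ 3, starts repeating the rumor.
Round 4 — no new spreads; cascade stops.

yes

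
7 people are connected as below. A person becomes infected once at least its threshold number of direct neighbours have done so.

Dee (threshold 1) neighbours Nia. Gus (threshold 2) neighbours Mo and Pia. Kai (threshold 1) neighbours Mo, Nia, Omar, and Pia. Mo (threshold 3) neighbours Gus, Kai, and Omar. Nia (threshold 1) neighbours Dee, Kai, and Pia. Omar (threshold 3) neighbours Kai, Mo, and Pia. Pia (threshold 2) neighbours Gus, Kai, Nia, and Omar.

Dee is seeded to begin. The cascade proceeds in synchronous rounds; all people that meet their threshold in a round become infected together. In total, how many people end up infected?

4

Round 1 — Dee becomes infected (initial).
Round 2 — checking thresholds:
  Nia: 1 of 3 neighbours ≥ 1, becomes infected.
Round 3 — checking thresholds:
  Kai: 1 of 4 neighbours ≥ 1, becomes infected.
  Pia: 1 of 4 neighbours < 2, below threshold.
Round 4 — checking thresholds:
  Mo: 1 of 3 neighbours < 3, below threshold.
  Omar: 1 of 3 neighbours < 3, below threshold.
  Pia: 2 of 4 neighbours ≥ 2, becomes infected.
Round 5 — no new infections; cascade stops.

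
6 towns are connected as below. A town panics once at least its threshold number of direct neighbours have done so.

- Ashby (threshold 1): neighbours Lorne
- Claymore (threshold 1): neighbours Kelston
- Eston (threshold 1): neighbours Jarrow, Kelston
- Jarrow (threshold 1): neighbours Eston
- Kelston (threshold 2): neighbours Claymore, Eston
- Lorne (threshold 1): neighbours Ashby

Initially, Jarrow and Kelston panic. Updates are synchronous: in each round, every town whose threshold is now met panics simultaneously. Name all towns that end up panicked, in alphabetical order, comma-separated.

Round 1 — Jarrow, Kelston panic (initial).
Round 2 — checking thresholds:
  Claymore: 1 of 1 neighbours ≥ 1, panics.
  Eston: 2 of 2 neighbours ≥ 1, panics.
Round 3 — no new panics; cascade stops.

Claymore, Eston, Jarrow, Kelston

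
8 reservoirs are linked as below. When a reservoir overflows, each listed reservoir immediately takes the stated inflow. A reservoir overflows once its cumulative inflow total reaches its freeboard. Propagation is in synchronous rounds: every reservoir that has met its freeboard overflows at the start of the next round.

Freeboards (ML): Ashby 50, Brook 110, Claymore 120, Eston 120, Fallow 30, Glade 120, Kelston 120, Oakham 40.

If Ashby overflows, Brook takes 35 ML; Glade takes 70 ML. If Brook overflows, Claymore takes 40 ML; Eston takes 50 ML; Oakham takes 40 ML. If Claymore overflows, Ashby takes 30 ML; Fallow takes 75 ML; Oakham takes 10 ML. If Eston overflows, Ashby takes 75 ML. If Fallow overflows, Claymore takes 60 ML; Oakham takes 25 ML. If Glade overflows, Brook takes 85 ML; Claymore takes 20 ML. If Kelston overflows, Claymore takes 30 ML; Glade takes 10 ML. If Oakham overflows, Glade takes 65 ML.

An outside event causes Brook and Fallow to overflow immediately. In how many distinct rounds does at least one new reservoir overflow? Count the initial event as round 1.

2

Round 1 — Brook, Fallow overflow (initial).
  Claymore: +40+60 → 100 < 120
  Eston: +50 → 50 < 120
  Oakham: +40+25 → 65 ≥ 40
Round 2 — Oakham overflows.
  Glade: +65 → 65 < 120
No further overflows.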